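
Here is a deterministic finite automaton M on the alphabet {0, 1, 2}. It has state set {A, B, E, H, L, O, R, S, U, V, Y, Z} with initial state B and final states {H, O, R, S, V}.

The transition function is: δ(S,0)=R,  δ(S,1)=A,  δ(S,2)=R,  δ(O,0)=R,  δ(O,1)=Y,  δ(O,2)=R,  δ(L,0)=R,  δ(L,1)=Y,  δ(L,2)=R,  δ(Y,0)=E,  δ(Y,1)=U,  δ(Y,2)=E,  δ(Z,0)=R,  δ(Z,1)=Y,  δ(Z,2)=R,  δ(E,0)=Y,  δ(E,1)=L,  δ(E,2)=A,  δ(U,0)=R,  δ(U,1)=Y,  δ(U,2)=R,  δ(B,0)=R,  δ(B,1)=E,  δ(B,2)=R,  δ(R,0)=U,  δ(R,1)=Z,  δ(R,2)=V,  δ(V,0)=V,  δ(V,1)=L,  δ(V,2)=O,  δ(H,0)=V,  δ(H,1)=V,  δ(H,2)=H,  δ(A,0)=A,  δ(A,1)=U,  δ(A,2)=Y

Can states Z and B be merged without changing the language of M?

States {H,S} cannot be reached from the start state, so discard them.
P0 = {O,R,V} | {A,B,E,L,U,Y,Z}.
On input 0, block {O,R,V} splits into {O,V} and {R}.
Split {O,V} by δ(·,0) → {V} and {O}.
On input 0, block {A,B,E,L,U,Y,Z} splits into {B,L,U,Z} and {A,E,Y}.
No further refinement is possible. Final partition (5 blocks): {V} | {B,L,U,Z} | {R} | {O} | {A,E,Y}.
Z and B lie in the same block of the stable partition, so they are equivalent — no string distinguishes them.

Yes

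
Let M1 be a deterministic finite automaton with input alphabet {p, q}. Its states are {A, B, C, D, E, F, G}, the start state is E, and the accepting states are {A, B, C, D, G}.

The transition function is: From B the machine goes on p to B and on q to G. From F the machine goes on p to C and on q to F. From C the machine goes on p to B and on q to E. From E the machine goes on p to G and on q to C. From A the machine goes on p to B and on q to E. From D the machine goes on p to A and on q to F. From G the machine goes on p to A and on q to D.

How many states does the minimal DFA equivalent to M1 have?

6

All states are reachable from the start state.
Initial partition by acceptance: {A,B,C,D,G} | {E,F}.
Split {A,B,C,D,G} by δ(·,q) → {A,C,D} and {B,G}.
Refine {A,C,D} on symbol p: members go to different blocks, giving {A,C} and {D}.
On input p, block {E,F} splits into {E} and {F}.
Split {B,G} by δ(·,p) → {B} and {G}.
Stable partition: {A,C} | {E} | {B} | {D} | {F} | {G} — 6 equivalence classes.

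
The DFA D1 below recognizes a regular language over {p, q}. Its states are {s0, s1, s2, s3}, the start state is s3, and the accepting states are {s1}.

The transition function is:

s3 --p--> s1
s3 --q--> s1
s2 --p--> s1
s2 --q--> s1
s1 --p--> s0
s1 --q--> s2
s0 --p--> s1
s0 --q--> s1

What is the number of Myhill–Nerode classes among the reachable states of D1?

2

Every state is reachable, so we keep all 4.
P0 = {s1} | {s0,s2,s3}.
No further refinement is possible. Final partition (2 blocks): {s1} | {s0,s2,s3}.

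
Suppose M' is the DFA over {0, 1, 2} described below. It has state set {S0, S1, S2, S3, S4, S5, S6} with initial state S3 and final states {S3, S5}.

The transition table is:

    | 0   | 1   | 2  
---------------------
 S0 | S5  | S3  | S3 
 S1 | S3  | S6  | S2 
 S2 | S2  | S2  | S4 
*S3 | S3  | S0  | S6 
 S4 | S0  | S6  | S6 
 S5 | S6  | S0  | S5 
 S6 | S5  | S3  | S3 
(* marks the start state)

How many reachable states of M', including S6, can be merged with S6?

2

States {S1,S2,S4} cannot be reached from the start state, so discard them.
P0 = {S3,S5} | {S0,S6}.
Split {S3,S5} by δ(·,0) → {S3} and {S5}.
No further refinement is possible. Final partition (3 blocks): {S3} | {S0,S6} | {S5}.
State S6 belongs to the block {S0,S6}, which has 2 states.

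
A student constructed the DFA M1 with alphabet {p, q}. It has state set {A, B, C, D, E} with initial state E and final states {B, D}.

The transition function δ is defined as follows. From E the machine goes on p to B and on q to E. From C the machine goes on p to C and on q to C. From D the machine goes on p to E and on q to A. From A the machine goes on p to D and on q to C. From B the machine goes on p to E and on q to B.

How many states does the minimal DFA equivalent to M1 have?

2

First remove the unreachable states {A,C,D}; 2 states remain.
Start with accepting vs non-accepting: {B} | {E}.
The partition is now stable with 2 blocks: {B} | {E}.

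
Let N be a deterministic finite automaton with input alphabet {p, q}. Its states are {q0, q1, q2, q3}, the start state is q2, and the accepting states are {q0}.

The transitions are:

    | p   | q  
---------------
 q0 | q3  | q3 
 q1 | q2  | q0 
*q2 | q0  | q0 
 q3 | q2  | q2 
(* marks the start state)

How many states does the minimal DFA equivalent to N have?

States {q1} cannot be reached from the start state, so discard them.
Initial partition by acceptance: {q0} | {q2,q3}.
Refine {q2,q3} on symbol p: members go to different blocks, giving {q2} and {q3}.
Stable partition: {q0} | {q2} | {q3} — 3 equivalence classes.

3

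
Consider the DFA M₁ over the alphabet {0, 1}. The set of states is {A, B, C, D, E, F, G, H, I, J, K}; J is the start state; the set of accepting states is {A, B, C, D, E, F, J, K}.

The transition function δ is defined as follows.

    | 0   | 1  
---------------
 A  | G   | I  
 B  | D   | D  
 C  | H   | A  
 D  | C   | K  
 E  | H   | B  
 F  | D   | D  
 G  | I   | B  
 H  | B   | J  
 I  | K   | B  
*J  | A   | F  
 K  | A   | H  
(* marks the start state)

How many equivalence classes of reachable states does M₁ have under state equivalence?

Reachable states from the start: {A,B,C,D,F,G,H,I,J,K}. Unreachable: {E} — drop them.
P0 = {A,B,C,D,F,J,K} | {G,H,I}.
Split {A,B,C,D,F,J,K} by δ(·,0) → {B,D,F,J,K} and {A,C}.
On input 0, block {B,D,F,J,K} splits into {D,J,K} and {B,F}.
Refine {D,J,K} on symbol 1: members go to different blocks, giving {D} and {J} and {K}.
Split {G,H,I} by δ(·,0) → {G} and {H} and {I}.
Refine {A,C} on symbol 0: members go to different blocks, giving {A} and {C}.
The partition is now stable with 9 blocks: {D} | {G} | {A} | {B,F} | {J} | {K} | {H} | {I} | {C}.

9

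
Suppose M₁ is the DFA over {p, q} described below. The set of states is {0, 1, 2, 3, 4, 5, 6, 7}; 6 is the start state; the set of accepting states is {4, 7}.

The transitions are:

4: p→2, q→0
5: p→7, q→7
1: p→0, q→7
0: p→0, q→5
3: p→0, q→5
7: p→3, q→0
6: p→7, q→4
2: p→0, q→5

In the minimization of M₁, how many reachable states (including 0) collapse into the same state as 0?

States {1} cannot be reached from the start state, so discard them.
P0 = {4,7} | {0,2,3,5,6}.
On input p, block {0,2,3,5,6} splits into {0,2,3} and {5,6}.
Stable partition: {4,7} | {0,2,3} | {5,6} — 3 equivalence classes.
State 0 belongs to the block {0,2,3}, which has 3 states.

3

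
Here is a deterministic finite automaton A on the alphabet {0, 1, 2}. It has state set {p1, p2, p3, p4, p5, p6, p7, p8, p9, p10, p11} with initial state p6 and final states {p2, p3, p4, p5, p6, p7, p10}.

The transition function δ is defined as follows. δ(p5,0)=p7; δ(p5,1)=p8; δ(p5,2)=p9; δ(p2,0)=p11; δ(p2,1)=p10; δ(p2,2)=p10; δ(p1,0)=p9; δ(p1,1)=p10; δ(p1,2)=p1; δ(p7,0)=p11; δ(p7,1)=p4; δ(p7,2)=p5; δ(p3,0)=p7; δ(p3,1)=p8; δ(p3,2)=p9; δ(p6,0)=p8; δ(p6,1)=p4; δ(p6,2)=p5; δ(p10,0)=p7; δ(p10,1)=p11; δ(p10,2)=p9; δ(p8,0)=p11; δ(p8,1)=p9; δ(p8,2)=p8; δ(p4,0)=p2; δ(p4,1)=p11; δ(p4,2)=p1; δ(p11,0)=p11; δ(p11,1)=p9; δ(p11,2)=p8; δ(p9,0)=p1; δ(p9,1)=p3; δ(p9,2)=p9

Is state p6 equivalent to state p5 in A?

No

All states are reachable from the start state.
Initial partition by acceptance: {p2,p3,p4,p5,p6,p7,p10} | {p1,p8,p9,p11}.
Split {p2,p3,p4,p5,p6,p7,p10} by δ(·,0) → {p3,p4,p5,p10} and {p2,p6,p7}.
On input 1, block {p1,p8,p9,p11} splits into {p1,p9} and {p8,p11}.
No further refinement is possible. Final partition (4 blocks): {p3,p4,p5,p10} | {p1,p9} | {p2,p6,p7} | {p8,p11}.
p6 and p5 end up in different blocks, so they are distinguishable. For instance, the string '0' is accepted from only p5.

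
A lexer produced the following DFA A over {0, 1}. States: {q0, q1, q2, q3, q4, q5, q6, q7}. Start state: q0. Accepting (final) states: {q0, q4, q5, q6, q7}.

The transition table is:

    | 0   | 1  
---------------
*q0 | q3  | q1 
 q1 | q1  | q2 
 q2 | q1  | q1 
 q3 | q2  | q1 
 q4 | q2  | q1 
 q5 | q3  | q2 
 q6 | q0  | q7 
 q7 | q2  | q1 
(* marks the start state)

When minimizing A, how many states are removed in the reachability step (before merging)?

Starting at q0 and following transitions, the reachable set is {q0, q1, q2, q3}. That leaves q4, q5, q6, q7 unreachable — 4 in total.

4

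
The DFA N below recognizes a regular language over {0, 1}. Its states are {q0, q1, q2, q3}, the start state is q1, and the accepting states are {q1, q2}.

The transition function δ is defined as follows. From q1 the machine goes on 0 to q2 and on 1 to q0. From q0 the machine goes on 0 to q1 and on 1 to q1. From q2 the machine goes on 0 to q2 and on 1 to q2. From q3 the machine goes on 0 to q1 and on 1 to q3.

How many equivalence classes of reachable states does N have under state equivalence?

Reachable states from the start: {q0,q1,q2}. Unreachable: {q3} — drop them.
Initial partition by acceptance: {q1,q2} | {q0}.
Refine {q1,q2} on symbol 1: members go to different blocks, giving {q1} and {q2}.
The partition is now stable with 3 blocks: {q1} | {q0} | {q2}.

3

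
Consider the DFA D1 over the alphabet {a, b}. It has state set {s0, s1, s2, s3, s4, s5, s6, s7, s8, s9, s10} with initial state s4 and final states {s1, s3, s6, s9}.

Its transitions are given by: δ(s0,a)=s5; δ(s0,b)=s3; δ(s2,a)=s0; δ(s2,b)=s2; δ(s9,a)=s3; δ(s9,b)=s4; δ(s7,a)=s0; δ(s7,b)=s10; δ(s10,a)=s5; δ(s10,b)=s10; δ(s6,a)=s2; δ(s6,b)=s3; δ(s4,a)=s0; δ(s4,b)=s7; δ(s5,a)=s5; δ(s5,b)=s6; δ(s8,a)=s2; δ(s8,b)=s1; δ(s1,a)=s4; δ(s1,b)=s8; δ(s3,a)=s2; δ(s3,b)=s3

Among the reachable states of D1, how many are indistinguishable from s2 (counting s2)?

4

Reachable states from the start: {s0,s2,s3,s4,s5,s6,s7,s10}. Unreachable: {s1,s8,s9} — drop them.
Start with accepting vs non-accepting: {s3,s6} | {s0,s2,s4,s5,s7,s10}.
Split {s0,s2,s4,s5,s7,s10} by δ(·,b) → {s2,s4,s7,s10} and {s0,s5}.
Stable partition: {s3,s6} | {s2,s4,s7,s10} | {s0,s5} — 3 equivalence classes.
The equivalence class containing s2 is {s2,s4,s7,s10}, of size 4.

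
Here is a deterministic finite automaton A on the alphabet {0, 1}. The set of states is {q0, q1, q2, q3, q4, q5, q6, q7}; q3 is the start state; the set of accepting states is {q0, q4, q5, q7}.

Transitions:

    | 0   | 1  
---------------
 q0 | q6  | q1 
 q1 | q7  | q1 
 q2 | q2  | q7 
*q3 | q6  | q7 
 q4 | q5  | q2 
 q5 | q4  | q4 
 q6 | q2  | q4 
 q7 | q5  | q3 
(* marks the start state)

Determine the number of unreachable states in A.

BFS from q3 reaches {q2, q3, q4, q5, q6, q7}; the 2 state(s) q0, q1 are never visited.

2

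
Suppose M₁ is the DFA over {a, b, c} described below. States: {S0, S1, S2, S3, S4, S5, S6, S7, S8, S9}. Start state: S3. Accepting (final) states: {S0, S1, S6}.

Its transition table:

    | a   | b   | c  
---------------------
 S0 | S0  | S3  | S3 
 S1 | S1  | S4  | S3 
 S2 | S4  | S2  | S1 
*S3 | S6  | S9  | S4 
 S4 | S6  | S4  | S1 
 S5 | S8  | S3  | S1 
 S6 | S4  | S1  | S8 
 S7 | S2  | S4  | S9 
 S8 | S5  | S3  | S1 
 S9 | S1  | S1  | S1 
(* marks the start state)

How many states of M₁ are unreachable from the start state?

3

No path from S3 leads to S0, S2, S7; the other 7 states are all reachable.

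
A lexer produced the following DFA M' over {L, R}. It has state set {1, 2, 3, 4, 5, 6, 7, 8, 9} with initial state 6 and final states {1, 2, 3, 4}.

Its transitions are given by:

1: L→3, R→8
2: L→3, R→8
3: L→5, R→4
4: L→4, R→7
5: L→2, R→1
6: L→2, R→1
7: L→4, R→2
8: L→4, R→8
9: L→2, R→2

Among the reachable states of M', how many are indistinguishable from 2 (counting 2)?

Reachable states from the start: {1,2,3,4,5,6,7,8}. Unreachable: {9} — drop them.
Start with accepting vs non-accepting: {1,2,3,4} | {5,6,7,8}.
Refine {1,2,3,4} on symbol L: members go to different blocks, giving {1,2,4} and {3}.
On input L, block {1,2,4} splits into {1,2} and {4}.
Refine {5,6,7,8} on symbol L: members go to different blocks, giving {5,6} and {7,8}.
Refine {7,8} on symbol R: members go to different blocks, giving {7} and {8}.
The partition is now stable with 6 blocks: {1,2} | {5,6} | {3} | {4} | {7} | {8}.
The equivalence class containing 2 is {1,2}, of size 2.

2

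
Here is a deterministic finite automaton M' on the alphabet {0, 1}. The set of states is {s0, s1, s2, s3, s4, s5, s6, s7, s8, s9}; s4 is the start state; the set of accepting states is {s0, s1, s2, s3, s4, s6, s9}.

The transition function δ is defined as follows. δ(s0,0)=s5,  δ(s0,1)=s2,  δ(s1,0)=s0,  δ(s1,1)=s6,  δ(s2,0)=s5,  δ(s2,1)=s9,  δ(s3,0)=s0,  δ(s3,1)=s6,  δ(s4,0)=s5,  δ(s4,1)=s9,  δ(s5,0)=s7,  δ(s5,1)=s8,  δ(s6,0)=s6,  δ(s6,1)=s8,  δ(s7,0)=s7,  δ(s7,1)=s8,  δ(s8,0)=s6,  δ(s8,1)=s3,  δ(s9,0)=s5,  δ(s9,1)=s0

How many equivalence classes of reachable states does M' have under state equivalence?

Reachable states from the start: {s0,s2,s3,s4,s5,s6,s7,s8,s9}. Unreachable: {s1} — drop them.
Start with accepting vs non-accepting: {s0,s2,s3,s4,s6,s9} | {s5,s7,s8}.
On input 0, block {s0,s2,s3,s4,s6,s9} splits into {s0,s2,s4,s9} and {s3,s6}.
On input 0, block {s5,s7,s8} splits into {s5,s7} and {s8}.
On input 0, block {s3,s6} splits into {s3} and {s6}.
Stable partition: {s0,s2,s4,s9} | {s5,s7} | {s3} | {s8} | {s6} — 5 equivalence classes.

5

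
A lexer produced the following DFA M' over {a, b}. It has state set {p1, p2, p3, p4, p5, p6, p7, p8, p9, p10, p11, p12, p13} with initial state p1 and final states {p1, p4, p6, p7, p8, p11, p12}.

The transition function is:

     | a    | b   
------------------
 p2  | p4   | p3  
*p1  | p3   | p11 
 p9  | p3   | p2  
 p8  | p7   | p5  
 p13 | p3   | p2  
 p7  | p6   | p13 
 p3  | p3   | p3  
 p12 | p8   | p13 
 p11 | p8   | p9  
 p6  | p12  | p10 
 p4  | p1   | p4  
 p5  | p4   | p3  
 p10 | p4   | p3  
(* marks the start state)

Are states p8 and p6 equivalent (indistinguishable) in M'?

Yes

Initial partition by acceptance: {p1,p4,p6,p7,p8,p11,p12} | {p2,p3,p5,p9,p10,p13}.
Refine {p1,p4,p6,p7,p8,p11,p12} on symbol a: members go to different blocks, giving {p4,p6,p7,p8,p11,p12} and {p1}.
On input a, block {p4,p6,p7,p8,p11,p12} splits into {p6,p7,p8,p11,p12} and {p4}.
Split {p2,p3,p5,p9,p10,p13} by δ(·,a) → {p2,p5,p10} and {p3,p9,p13}.
On input b, block {p6,p7,p8,p11,p12} splits into {p7,p11,p12} and {p6,p8}.
On input b, block {p3,p9,p13} splits into {p9,p13} and {p3}.
No further refinement is possible. Final partition (7 blocks): {p7,p11,p12} | {p2,p5,p10} | {p1} | {p4} | {p9,p13} | {p6,p8} | {p3}.
p8 and p6 lie in the same block of the stable partition, so they are equivalent — no string distinguishes them.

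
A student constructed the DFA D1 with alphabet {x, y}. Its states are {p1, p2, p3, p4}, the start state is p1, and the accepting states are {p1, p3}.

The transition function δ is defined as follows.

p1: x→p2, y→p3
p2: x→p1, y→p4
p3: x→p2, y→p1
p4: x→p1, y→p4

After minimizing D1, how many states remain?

Start with accepting vs non-accepting: {p1,p3} | {p2,p4}.
Stable partition: {p1,p3} | {p2,p4} — 2 equivalence classes.

2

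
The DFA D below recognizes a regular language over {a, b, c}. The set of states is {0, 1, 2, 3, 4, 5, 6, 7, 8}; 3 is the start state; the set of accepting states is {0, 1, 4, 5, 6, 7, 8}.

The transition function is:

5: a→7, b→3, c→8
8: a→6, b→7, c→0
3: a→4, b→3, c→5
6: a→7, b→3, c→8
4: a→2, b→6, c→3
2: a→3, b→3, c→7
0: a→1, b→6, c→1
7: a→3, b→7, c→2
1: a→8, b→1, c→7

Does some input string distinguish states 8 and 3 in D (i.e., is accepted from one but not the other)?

Yes

All states are reachable from the start state.
P0 = {0,1,4,5,6,7,8} | {2,3}.
Refine {0,1,4,5,6,7,8} on symbol a: members go to different blocks, giving {0,1,5,6,8} and {4,7}.
Split {0,1,5,6,8} by δ(·,a) → {0,1,8} and {5,6}.
Split {0,1,8} by δ(·,a) → {0,1} and {8}.
On input a, block {0,1} splits into {0} and {1}.
Split {2,3} by δ(·,a) → {2} and {3}.
Refine {4,7} on symbol a: members go to different blocks, giving {4} and {7}.
No further refinement is possible. Final partition (8 blocks): {0} | {2} | {4} | {5,6} | {8} | {1} | {3} | {7}.
8 and 3 end up in different blocks, so they are distinguishable. For instance, the string 'ε' is accepted from only 8.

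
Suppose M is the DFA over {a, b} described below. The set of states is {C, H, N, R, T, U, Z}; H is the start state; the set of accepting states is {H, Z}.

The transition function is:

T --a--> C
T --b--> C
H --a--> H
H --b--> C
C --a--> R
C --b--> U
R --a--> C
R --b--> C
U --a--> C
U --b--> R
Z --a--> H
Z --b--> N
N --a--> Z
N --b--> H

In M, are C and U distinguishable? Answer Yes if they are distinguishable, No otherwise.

No

States {N,T,Z} cannot be reached from the start state, so discard them.
Initial partition by acceptance: {H} | {C,R,U}.
The partition is now stable with 2 blocks: {H} | {C,R,U}.
C and U lie in the same block of the stable partition, so they are equivalent — no string distinguishes them.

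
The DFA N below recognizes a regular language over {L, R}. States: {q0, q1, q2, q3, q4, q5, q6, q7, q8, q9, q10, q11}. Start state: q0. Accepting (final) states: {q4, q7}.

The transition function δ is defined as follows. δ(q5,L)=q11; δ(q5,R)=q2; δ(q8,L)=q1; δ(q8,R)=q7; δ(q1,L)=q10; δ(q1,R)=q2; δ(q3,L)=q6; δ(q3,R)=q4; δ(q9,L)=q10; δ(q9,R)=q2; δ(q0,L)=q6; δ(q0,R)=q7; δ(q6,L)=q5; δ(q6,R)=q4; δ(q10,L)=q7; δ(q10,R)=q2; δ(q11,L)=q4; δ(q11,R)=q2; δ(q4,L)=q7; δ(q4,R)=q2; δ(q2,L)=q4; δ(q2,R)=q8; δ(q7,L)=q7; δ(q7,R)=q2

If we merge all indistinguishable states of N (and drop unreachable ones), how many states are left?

6

States {q3,q9} cannot be reached from the start state, so discard them.
Start with accepting vs non-accepting: {q4,q7} | {q0,q1,q2,q5,q6,q8,q10,q11}.
Split {q0,q1,q2,q5,q6,q8,q10,q11} by δ(·,L) → {q0,q1,q5,q6,q8} and {q2,q10,q11}.
Refine {q0,q1,q5,q6,q8} on symbol L: members go to different blocks, giving {q0,q6,q8} and {q1,q5}.
Refine {q0,q6,q8} on symbol L: members go to different blocks, giving {q6,q8} and {q0}.
Split {q2,q10,q11} by δ(·,R) → {q10,q11} and {q2}.
The partition is now stable with 6 blocks: {q4,q7} | {q6,q8} | {q10,q11} | {q1,q5} | {q0} | {q2}.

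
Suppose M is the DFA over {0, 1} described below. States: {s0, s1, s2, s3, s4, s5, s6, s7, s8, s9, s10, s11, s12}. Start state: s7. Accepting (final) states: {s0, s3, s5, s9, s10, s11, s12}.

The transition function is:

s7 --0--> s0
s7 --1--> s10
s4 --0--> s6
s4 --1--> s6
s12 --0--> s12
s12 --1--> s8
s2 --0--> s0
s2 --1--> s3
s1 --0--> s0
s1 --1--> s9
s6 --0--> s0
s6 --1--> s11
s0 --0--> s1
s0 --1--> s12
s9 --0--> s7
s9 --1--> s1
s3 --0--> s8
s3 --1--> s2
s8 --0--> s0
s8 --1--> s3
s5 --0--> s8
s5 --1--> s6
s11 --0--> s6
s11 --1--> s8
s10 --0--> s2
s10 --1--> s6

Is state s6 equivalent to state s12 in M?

No

States {s4,s5} cannot be reached from the start state, so discard them.
P0 = {s0,s3,s9,s10,s11,s12} | {s1,s2,s6,s7,s8}.
On input 0, block {s0,s3,s9,s10,s11,s12} splits into {s0,s3,s9,s10,s11} and {s12}.
Refine {s0,s3,s9,s10,s11} on symbol 1: members go to different blocks, giving {s3,s9,s10,s11} and {s0}.
No further refinement is possible. Final partition (4 blocks): {s3,s9,s10,s11} | {s1,s2,s6,s7,s8} | {s12} | {s0}.
s6 and s12 end up in different blocks, so they are distinguishable. For instance, the string 'ε' is accepted from only s12.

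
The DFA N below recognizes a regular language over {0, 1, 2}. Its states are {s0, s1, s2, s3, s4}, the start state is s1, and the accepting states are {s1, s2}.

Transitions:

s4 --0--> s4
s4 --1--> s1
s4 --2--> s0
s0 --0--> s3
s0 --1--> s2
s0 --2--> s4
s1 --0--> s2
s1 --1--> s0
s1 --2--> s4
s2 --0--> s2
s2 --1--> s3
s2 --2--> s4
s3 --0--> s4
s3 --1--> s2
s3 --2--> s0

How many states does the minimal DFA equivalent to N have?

2

Every state is reachable, so we keep all 5.
Initial partition by acceptance: {s1,s2} | {s0,s3,s4}.
The partition is now stable with 2 blocks: {s1,s2} | {s0,s3,s4}.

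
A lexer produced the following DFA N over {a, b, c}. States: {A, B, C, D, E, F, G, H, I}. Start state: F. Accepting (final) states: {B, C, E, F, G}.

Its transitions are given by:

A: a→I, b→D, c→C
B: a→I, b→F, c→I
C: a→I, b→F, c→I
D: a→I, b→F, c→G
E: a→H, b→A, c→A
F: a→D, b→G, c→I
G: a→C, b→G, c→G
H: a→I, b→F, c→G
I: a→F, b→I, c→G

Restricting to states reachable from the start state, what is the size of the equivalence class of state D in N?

1

Reachable states from the start: {C,D,F,G,I}. Unreachable: {A,B,E,H} — drop them.
Initial partition by acceptance: {C,F,G} | {D,I}.
Refine {C,F,G} on symbol a: members go to different blocks, giving {C,F} and {G}.
On input b, block {C,F} splits into {C} and {F}.
Refine {D,I} on symbol a: members go to different blocks, giving {D} and {I}.
Stable partition: {C} | {D} | {G} | {F} | {I} — 5 equivalence classes.
The equivalence class containing D is {D}, of size 1.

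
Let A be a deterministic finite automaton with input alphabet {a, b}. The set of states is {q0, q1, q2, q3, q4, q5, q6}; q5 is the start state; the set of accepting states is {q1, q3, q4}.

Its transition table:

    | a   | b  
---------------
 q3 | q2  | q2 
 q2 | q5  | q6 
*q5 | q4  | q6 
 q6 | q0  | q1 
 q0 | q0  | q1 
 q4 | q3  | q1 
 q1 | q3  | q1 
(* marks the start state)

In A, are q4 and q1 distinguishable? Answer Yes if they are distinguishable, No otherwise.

P0 = {q1,q3,q4} | {q0,q2,q5,q6}.
On input a, block {q1,q3,q4} splits into {q1,q4} and {q3}.
Refine {q0,q2,q5,q6} on symbol a: members go to different blocks, giving {q0,q2,q6} and {q5}.
Split {q0,q2,q6} by δ(·,a) → {q0,q6} and {q2}.
No further refinement is possible. Final partition (5 blocks): {q1,q4} | {q0,q6} | {q3} | {q5} | {q2}.
q4 and q1 lie in the same block of the stable partition, so they are equivalent — no string distinguishes them.

No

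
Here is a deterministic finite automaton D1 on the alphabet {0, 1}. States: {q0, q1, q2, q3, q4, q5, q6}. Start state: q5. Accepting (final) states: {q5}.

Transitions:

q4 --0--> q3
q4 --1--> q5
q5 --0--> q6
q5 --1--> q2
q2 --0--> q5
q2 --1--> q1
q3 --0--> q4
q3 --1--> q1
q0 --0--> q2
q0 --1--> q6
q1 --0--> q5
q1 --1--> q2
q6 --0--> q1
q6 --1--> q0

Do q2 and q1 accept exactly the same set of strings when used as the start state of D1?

Yes

States {q3,q4} cannot be reached from the start state, so discard them.
P0 = {q5} | {q0,q1,q2,q6}.
On input 0, block {q0,q1,q2,q6} splits into {q0,q6} and {q1,q2}.
No further refinement is possible. Final partition (3 blocks): {q5} | {q0,q6} | {q1,q2}.
q2 and q1 lie in the same block of the stable partition, so they are equivalent — no string distinguishes them.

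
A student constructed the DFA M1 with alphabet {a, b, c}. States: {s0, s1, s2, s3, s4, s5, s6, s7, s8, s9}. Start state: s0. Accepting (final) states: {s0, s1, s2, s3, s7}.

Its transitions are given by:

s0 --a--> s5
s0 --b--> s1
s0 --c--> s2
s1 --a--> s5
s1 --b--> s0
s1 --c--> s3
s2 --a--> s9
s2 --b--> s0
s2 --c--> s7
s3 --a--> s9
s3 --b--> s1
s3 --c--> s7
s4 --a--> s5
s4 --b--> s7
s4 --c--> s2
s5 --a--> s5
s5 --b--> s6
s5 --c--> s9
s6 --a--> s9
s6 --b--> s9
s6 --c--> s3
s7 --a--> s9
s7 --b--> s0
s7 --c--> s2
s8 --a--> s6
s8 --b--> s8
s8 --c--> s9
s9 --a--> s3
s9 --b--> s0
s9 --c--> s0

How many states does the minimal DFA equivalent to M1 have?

Reachable states from the start: {s0,s1,s2,s3,s5,s6,s7,s9}. Unreachable: {s4,s8} — drop them.
Initial partition by acceptance: {s0,s1,s2,s3,s7} | {s5,s6,s9}.
Refine {s5,s6,s9} on symbol a: members go to different blocks, giving {s5,s6} and {s9}.
Split {s0,s1,s2,s3,s7} by δ(·,a) → {s2,s3,s7} and {s0,s1}.
Refine {s5,s6} on symbol a: members go to different blocks, giving {s5} and {s6}.
The partition is now stable with 5 blocks: {s2,s3,s7} | {s5} | {s9} | {s0,s1} | {s6}.

5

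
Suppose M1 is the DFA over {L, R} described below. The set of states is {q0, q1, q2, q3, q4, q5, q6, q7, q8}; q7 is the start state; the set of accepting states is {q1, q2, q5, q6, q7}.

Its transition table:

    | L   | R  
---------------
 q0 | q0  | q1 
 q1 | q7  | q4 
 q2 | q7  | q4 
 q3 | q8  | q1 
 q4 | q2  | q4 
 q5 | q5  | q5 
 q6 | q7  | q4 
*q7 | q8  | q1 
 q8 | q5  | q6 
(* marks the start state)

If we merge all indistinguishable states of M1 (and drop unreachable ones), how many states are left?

5

States {q0,q3} cannot be reached from the start state, so discard them.
Start with accepting vs non-accepting: {q1,q2,q5,q6,q7} | {q4,q8}.
Split {q1,q2,q5,q6,q7} by δ(·,L) → {q1,q2,q5,q6} and {q7}.
On input L, block {q1,q2,q5,q6} splits into {q1,q2,q6} and {q5}.
On input L, block {q4,q8} splits into {q4} and {q8}.
Stable partition: {q1,q2,q6} | {q4} | {q7} | {q5} | {q8} — 5 equivalence classes.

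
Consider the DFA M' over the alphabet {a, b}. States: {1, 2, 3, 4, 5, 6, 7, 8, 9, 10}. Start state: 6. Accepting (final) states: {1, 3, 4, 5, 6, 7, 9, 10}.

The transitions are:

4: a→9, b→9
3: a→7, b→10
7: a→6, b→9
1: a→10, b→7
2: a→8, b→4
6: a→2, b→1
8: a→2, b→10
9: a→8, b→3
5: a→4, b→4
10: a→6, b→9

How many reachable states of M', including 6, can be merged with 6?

First remove the unreachable states {5}; 9 states remain.
Initial partition by acceptance: {1,3,4,6,7,9,10} | {2,8}.
Refine {1,3,4,6,7,9,10} on symbol a: members go to different blocks, giving {1,3,4,7,10} and {6,9}.
On input a, block {1,3,4,7,10} splits into {4,7,10} and {1,3}.
No further refinement is possible. Final partition (4 blocks): {4,7,10} | {2,8} | {6,9} | {1,3}.
State 6 belongs to the block {6,9}, which has 2 states.

2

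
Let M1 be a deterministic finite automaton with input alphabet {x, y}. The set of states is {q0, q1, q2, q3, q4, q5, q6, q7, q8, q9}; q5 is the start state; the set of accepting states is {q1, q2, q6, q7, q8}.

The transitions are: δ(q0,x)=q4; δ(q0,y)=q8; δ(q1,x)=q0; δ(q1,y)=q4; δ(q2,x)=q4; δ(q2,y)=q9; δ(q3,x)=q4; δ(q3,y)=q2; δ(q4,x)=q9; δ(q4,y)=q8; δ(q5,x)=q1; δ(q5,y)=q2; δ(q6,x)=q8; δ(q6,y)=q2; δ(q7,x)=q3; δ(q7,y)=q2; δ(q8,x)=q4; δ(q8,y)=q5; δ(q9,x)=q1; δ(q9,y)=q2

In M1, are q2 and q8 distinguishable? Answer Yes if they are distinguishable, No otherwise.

States {q3,q6,q7} cannot be reached from the start state, so discard them.
Start with accepting vs non-accepting: {q1,q2,q8} | {q0,q4,q5,q9}.
Split {q0,q4,q5,q9} by δ(·,x) → {q0,q4} and {q5,q9}.
Split {q1,q2,q8} by δ(·,y) → {q2,q8} and {q1}.
Refine {q0,q4} on symbol x: members go to different blocks, giving {q0} and {q4}.
No further refinement is possible. Final partition (5 blocks): {q2,q8} | {q0} | {q5,q9} | {q1} | {q4}.
q2 and q8 lie in the same block of the stable partition, so they are equivalent — no string distinguishes them.

No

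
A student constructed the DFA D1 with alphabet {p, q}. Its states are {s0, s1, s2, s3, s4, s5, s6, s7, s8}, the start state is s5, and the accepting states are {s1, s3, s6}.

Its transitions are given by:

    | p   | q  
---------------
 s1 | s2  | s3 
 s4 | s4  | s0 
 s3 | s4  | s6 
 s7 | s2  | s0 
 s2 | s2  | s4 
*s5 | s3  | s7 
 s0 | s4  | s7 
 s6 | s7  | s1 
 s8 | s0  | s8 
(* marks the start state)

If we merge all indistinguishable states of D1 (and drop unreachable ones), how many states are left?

First remove the unreachable states {s8}; 8 states remain.
P0 = {s1,s3,s6} | {s0,s2,s4,s5,s7}.
On input p, block {s0,s2,s4,s5,s7} splits into {s0,s2,s4,s7} and {s5}.
The partition is now stable with 3 blocks: {s1,s3,s6} | {s0,s2,s4,s7} | {s5}.

3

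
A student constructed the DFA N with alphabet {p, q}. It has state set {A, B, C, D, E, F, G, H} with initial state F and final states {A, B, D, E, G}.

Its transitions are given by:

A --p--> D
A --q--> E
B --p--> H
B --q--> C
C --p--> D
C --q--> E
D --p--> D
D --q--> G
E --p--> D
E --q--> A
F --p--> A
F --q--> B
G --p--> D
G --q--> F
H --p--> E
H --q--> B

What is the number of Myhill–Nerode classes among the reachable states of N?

All states are reachable from the start state.
Initial partition by acceptance: {A,B,D,E,G} | {C,F,H}.
Split {A,B,D,E,G} by δ(·,p) → {A,D,E,G} and {B}.
Split {A,D,E,G} by δ(·,q) → {A,D,E} and {G}.
On input q, block {A,D,E} splits into {A,E} and {D}.
Refine {C,F,H} on symbol p: members go to different blocks, giving {F,H} and {C}.
The partition is now stable with 6 blocks: {A,E} | {F,H} | {B} | {G} | {D} | {C}.

6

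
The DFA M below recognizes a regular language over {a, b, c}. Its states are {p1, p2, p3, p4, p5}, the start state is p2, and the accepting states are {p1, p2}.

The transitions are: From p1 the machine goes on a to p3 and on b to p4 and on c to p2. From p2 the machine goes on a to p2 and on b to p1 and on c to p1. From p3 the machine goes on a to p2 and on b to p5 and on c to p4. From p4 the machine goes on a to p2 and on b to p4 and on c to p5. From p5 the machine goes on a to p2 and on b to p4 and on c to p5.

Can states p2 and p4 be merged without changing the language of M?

Every state is reachable, so we keep all 5.
Start with accepting vs non-accepting: {p1,p2} | {p3,p4,p5}.
On input a, block {p1,p2} splits into {p1} and {p2}.
The partition is now stable with 3 blocks: {p1} | {p3,p4,p5} | {p2}.
p2 and p4 end up in different blocks, so they are distinguishable. For instance, the string 'ε' is accepted from only p2.

No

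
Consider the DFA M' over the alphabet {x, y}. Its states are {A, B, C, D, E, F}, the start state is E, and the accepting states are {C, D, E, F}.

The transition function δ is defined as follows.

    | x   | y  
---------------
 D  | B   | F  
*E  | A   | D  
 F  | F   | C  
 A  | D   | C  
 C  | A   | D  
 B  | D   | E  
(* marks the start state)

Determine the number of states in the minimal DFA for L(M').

4

All states are reachable from the start state.
P0 = {C,D,E,F} | {A,B}.
Refine {C,D,E,F} on symbol x: members go to different blocks, giving {C,D,E} and {F}.
Split {C,D,E} by δ(·,y) → {C,E} and {D}.
The partition is now stable with 4 blocks: {C,E} | {A,B} | {F} | {D}.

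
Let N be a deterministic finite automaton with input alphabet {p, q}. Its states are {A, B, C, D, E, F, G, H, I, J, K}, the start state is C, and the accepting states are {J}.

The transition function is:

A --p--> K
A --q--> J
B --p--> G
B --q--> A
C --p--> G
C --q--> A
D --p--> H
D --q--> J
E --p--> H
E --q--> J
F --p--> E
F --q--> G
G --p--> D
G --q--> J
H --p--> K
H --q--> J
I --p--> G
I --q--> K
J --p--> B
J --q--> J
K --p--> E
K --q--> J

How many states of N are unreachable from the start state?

No path from C leads to F, I; the other 9 states are all reachable.

2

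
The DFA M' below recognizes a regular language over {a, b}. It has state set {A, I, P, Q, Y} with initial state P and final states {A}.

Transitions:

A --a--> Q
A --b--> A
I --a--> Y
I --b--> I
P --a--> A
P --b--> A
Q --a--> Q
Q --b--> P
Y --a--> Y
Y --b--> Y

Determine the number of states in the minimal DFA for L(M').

3

Reachable states from the start: {A,P,Q}. Unreachable: {I,Y} — drop them.
Initial partition by acceptance: {A} | {P,Q}.
Split {P,Q} by δ(·,a) → {P} and {Q}.
No further refinement is possible. Final partition (3 blocks): {A} | {P} | {Q}.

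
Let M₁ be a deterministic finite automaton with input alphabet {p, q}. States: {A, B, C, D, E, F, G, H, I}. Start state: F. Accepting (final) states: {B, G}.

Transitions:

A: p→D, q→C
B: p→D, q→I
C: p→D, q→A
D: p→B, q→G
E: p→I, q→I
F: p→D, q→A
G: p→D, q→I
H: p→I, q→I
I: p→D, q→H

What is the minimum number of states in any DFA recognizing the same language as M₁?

5

First remove the unreachable states {E}; 8 states remain.
P0 = {B,G} | {A,C,D,F,H,I}.
Split {A,C,D,F,H,I} by δ(·,p) → {A,C,F,H,I} and {D}.
Refine {A,C,F,H,I} on symbol p: members go to different blocks, giving {A,C,F,I} and {H}.
On input q, block {A,C,F,I} splits into {A,C,F} and {I}.
No further refinement is possible. Final partition (5 blocks): {B,G} | {A,C,F} | {D} | {H} | {I}.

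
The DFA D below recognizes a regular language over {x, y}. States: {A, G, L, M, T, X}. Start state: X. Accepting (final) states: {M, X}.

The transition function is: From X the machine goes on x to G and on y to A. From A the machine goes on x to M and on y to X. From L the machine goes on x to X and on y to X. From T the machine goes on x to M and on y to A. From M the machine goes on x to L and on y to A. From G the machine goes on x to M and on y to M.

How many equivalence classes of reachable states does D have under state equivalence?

2

States {T} cannot be reached from the start state, so discard them.
Initial partition by acceptance: {M,X} | {A,G,L}.
Stable partition: {M,X} | {A,G,L} — 2 equivalence classes.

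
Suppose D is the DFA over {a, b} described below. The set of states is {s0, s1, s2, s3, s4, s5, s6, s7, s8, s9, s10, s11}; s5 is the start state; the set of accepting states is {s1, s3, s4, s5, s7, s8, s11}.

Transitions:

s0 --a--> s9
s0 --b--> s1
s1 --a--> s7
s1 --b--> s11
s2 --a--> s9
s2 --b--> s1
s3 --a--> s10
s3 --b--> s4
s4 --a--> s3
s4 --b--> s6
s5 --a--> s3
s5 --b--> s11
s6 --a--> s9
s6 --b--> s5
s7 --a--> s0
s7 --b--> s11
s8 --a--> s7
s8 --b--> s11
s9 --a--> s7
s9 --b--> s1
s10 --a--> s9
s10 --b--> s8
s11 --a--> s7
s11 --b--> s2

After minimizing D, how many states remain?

Every state is reachable, so we keep all 12.
Start with accepting vs non-accepting: {s1,s3,s4,s5,s7,s8,s11} | {s0,s2,s6,s9,s10}.
On input a, block {s1,s3,s4,s5,s7,s8,s11} splits into {s1,s4,s5,s8,s11} and {s3,s7}.
Refine {s1,s4,s5,s8,s11} on symbol b: members go to different blocks, giving {s1,s5,s8} and {s4,s11}.
On input a, block {s0,s2,s6,s9,s10} splits into {s0,s2,s6,s10} and {s9}.
No further refinement is possible. Final partition (5 blocks): {s1,s5,s8} | {s0,s2,s6,s10} | {s3,s7} | {s4,s11} | {s9}.

5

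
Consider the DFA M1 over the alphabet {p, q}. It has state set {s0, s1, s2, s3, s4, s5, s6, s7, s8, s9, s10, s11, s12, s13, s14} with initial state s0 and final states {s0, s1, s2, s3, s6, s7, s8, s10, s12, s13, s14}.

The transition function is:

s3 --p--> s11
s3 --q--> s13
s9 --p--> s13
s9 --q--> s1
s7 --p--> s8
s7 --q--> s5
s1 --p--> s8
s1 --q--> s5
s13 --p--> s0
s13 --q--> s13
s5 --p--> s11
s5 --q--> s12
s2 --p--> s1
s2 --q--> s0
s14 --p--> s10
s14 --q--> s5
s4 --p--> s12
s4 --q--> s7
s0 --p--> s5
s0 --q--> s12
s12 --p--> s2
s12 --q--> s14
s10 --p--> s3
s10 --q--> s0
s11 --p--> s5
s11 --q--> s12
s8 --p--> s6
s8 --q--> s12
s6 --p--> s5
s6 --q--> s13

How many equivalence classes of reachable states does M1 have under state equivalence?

10

States {s4,s7,s9} cannot be reached from the start state, so discard them.
P0 = {s0,s1,s2,s3,s6,s8,s10,s12,s13,s14} | {s5,s11}.
Refine {s0,s1,s2,s3,s6,s8,s10,s12,s13,s14} on symbol p: members go to different blocks, giving {s1,s2,s8,s10,s12,s13,s14} and {s0,s3,s6}.
On input p, block {s1,s2,s8,s10,s12,s13,s14} splits into {s1,s2,s12,s14} and {s8,s10,s13}.
Split {s1,s2,s12,s14} by δ(·,p) → {s1,s14} and {s2,s12}.
Split {s0,s3,s6} by δ(·,q) → {s3,s6} and {s0}.
On input p, block {s8,s10,s13} splits into {s8,s10} and {s13}.
Refine {s8,s10} on symbol q: members go to different blocks, giving {s8} and {s10}.
On input p, block {s1,s14} splits into {s1} and {s14}.
Split {s2,s12} by δ(·,p) → {s2} and {s12}.
No further refinement is possible. Final partition (10 blocks): {s1} | {s5,s11} | {s3,s6} | {s8} | {s2} | {s0} | {s13} | {s10} | {s14} | {s12}.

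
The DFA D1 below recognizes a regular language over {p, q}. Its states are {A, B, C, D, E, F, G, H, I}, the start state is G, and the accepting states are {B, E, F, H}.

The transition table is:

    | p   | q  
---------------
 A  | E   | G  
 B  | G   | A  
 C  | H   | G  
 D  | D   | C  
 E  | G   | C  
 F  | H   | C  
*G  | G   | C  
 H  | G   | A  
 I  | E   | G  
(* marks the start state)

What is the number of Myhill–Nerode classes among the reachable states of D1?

3

States {B,D,F,I} cannot be reached from the start state, so discard them.
Initial partition by acceptance: {E,H} | {A,C,G}.
Split {A,C,G} by δ(·,p) → {A,C} and {G}.
Stable partition: {E,H} | {A,C} | {G} — 3 equivalence classes.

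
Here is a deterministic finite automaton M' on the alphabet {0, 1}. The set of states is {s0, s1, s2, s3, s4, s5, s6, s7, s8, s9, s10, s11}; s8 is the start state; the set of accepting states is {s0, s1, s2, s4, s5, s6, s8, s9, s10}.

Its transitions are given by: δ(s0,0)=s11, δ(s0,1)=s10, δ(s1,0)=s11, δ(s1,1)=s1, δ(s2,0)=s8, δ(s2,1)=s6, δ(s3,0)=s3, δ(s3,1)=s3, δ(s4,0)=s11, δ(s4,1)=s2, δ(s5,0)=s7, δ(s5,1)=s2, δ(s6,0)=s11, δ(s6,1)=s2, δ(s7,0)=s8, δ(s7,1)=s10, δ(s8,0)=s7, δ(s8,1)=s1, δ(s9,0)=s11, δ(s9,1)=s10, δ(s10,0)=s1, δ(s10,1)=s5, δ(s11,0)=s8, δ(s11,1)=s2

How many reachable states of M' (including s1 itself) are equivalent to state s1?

2

First remove the unreachable states {s0,s3,s4,s9}; 8 states remain.
Initial partition by acceptance: {s1,s2,s5,s6,s8,s10} | {s7,s11}.
Split {s1,s2,s5,s6,s8,s10} by δ(·,0) → {s1,s5,s6,s8} and {s2,s10}.
Split {s1,s5,s6,s8} by δ(·,1) → {s1,s8} and {s5,s6}.
The partition is now stable with 4 blocks: {s1,s8} | {s7,s11} | {s2,s10} | {s5,s6}.
State s1 belongs to the block {s1,s8}, which has 2 states.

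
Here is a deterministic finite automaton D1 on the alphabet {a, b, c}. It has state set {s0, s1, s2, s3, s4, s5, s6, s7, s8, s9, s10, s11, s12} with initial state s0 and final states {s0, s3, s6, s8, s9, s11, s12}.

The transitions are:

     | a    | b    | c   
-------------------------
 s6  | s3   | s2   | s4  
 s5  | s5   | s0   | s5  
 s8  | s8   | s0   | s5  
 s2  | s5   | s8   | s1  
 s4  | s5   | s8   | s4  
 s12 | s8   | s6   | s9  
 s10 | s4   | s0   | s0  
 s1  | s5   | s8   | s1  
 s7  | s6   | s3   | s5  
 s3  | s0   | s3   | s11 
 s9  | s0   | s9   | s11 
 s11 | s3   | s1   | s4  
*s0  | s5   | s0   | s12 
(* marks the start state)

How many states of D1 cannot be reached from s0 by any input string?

2

Starting at s0 and following transitions, the reachable set is {s0, s1, s2, s3, s4, s5, s6, s8, s9, s11, s12}. That leaves s7, s10 unreachable — 2 in total.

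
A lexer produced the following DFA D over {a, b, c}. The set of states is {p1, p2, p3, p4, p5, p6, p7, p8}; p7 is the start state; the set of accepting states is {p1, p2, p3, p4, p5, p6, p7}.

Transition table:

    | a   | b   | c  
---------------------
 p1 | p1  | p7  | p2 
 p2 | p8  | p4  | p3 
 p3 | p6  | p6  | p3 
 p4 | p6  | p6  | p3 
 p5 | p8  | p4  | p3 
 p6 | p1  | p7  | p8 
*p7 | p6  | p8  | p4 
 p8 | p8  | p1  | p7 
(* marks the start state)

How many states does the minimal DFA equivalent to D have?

6

States {p5} cannot be reached from the start state, so discard them.
Initial partition by acceptance: {p1,p2,p3,p4,p6,p7} | {p8}.
On input a, block {p1,p2,p3,p4,p6,p7} splits into {p1,p3,p4,p6,p7} and {p2}.
On input b, block {p1,p3,p4,p6,p7} splits into {p1,p3,p4,p6} and {p7}.
Split {p1,p3,p4,p6} by δ(·,b) → {p1,p6} and {p3,p4}.
On input c, block {p1,p6} splits into {p1} and {p6}.
Stable partition: {p1} | {p8} | {p2} | {p7} | {p3,p4} | {p6} — 6 equivalence classes.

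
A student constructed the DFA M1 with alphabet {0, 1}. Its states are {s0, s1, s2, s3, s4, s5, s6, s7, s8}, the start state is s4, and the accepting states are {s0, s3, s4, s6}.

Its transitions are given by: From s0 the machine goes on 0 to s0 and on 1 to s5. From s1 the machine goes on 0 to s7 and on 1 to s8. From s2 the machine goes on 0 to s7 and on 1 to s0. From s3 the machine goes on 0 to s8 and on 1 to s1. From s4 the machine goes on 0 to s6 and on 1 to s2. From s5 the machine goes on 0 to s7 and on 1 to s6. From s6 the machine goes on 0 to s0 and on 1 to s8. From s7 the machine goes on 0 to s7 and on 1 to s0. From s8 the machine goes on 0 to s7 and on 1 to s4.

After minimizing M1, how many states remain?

2

Reachable states from the start: {s0,s2,s4,s5,s6,s7,s8}. Unreachable: {s1,s3} — drop them.
Initial partition by acceptance: {s0,s4,s6} | {s2,s5,s7,s8}.
No further refinement is possible. Final partition (2 blocks): {s0,s4,s6} | {s2,s5,s7,s8}.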